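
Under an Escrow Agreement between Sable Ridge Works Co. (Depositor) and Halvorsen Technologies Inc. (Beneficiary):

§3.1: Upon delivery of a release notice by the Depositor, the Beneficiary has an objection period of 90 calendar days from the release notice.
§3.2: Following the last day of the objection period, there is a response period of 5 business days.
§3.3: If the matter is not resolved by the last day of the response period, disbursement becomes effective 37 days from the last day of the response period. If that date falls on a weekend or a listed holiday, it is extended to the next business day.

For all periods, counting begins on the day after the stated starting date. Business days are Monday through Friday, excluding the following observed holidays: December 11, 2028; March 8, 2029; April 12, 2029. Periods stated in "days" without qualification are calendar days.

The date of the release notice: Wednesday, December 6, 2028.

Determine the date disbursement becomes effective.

The last day of the objection period: 90 calendar days after December 6, 2028 is March 6, 2029.
The last day of the response period: 5 business days after Tuesday, March 6, 2029, skipping weekends and the listed holiday on Mar 8 — Mar 7, Mar 9, Mar 12, Mar 13, Mar 14 — lands on Wednesday, March 14, 2029.
The date disbursement becomes effective: 37 calendar days after March 14, 2029 is April 20, 2029. April 20, 2029 is a Friday and is not a listed holiday, so no roll-forward applies.

April 20, 2029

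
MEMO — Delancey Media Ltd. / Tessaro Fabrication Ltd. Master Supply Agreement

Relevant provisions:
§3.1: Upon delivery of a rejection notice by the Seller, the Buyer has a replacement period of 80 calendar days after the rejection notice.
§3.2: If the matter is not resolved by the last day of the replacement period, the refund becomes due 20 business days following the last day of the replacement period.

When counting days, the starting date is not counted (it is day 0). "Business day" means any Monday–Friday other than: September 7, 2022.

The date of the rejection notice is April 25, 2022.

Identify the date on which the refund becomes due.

August 11, 2022

The last day of the replacement period: April 25, 2022 + 80 days = July 14, 2022.
The date on which the refund becomes due: counting 20 business days from Thursday, July 14, 2022 (Jul 15, Jul 18, Jul 19, Jul 20, …, Aug 9, Aug 10, Aug 11, skipping weekends) reaches Thursday, August 11, 2022.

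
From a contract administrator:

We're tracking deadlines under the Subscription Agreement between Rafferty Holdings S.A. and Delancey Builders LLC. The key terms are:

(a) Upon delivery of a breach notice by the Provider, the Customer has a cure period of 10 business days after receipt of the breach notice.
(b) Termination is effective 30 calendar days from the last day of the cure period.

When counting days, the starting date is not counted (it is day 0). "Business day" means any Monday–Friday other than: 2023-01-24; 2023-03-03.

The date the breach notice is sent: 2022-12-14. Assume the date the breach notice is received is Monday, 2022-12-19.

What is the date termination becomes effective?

The last day of the cure period: 10 business days after Monday, 2022-12-19, skipping weekends — Dec 20, Dec 21, Dec 22, Dec 23, Dec 26, Dec 27, Dec 28, Dec 29, Dec 30, Jan 2 — lands on Monday, 2023-01-02.
The date termination becomes effective: 2023-01-02 + 30 days = 2023-02-01.

2023-02-01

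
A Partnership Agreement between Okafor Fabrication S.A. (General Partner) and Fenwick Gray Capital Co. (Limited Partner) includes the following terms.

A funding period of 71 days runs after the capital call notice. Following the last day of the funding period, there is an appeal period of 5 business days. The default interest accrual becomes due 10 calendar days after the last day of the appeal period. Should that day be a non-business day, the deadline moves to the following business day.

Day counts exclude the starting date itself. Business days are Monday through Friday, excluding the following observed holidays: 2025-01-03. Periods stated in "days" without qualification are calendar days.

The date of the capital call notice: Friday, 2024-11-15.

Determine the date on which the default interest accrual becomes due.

The last day of the funding period: 71 calendar days after 2024-11-15 is 2025-01-25.
From Saturday, 2025-01-25, 5 business days (Jan 27, Jan 28, Jan 29, Jan 30, Jan 31, skipping weekends) brings us to Friday, 2025-01-31, which is the last day of the appeal period.
The date on which the default interest accrual becomes due: 2025-01-31 + 10 days = 2025-02-10. 2025-02-10 is a Monday and is not a listed holiday, so no roll-forward applies.

2025-02-10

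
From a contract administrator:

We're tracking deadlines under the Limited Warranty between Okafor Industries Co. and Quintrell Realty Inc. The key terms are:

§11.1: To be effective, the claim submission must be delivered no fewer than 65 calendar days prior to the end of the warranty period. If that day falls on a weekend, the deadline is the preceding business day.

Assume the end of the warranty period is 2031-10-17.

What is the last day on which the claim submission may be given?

2031-10-17 minus 65 days is 2031-08-13. That is a Wednesday, so no adjustment is needed.

2031-08-13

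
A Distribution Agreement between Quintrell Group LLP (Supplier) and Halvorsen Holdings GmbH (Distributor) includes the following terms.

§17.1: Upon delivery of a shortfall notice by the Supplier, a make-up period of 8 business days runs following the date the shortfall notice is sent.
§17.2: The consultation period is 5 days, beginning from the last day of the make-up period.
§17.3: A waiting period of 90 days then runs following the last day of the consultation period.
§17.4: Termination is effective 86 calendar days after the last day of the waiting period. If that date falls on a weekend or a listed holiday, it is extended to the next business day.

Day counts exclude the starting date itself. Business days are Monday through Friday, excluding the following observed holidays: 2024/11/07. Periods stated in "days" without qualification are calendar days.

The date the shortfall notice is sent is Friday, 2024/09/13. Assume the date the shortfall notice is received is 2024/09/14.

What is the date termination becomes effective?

From Friday, 2024/09/13, 8 business days (Sep 16, Sep 17, Sep 18, Sep 19, Sep 20, Sep 23, Sep 24, Sep 25, skipping weekends) brings us to Wednesday, 2024/09/25, which is the last day of the make-up period.
The last day of the consultation period: 5 calendar days after 2024/09/25 is 2024/09/30.
The last day of the waiting period: 90 calendar days after 2024/09/30 is 2024/12/29.
Adding 86 calendar days to 2024/12/29 gives 2025/03/25, which is the date termination becomes effective. 2025/03/25 is a Tuesday and is not a listed holiday, so no roll-forward applies.

2025/03/25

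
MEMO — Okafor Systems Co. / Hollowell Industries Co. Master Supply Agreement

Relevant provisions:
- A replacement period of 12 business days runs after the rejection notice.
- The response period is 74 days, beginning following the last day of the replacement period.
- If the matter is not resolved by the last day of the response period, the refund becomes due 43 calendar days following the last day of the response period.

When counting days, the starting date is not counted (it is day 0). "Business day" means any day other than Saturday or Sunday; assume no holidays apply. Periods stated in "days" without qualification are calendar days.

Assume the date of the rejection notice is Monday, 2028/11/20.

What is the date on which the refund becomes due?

From Monday, 2028/11/20, 12 business days (Nov 21, Nov 22, Nov 23, Nov 24, …, Dec 4, Dec 5, Dec 6, skipping weekends) brings us to Wednesday, 2028/12/06, which is the last day of the replacement period.
The last day of the response period: 74 calendar days after 2028/12/06 is 2029/02/18.
Adding 43 calendar days to 2029/02/18 gives 2029/04/02, which is the date on which the refund becomes due.

2029/04/02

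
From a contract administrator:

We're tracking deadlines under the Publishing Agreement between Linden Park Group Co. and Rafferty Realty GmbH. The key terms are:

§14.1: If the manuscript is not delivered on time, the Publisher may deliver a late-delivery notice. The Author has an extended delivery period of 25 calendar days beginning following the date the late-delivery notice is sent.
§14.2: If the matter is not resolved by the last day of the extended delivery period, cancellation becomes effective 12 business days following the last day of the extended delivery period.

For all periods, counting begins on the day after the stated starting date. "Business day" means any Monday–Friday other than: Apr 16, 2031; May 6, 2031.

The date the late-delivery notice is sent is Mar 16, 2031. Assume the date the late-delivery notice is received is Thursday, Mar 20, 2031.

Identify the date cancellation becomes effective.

Apr 29, 2031

The last day of the extended delivery period: 25 calendar days after Mar 16, 2031 is Apr 10, 2031.
The date cancellation becomes effective: 12 business days after Thursday, Apr 10, 2031, skipping weekends and the listed holiday on Apr 16 — Apr 11, Apr 14, Apr 15, Apr 17, …, Apr 25, Apr 28, Apr 29 — lands on Tuesday, Apr 29, 2031.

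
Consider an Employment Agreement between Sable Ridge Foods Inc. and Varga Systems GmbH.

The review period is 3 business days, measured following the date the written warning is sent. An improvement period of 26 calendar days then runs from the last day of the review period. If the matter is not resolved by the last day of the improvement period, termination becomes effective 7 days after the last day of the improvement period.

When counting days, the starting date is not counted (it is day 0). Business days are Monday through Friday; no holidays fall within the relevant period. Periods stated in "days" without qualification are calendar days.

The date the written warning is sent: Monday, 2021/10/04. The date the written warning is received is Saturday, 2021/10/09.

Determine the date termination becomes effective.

2021/11/09

The last day of the review period: 3 business days after Monday, 2021/10/04, skipping weekends — Oct 5, Oct 6, Oct 7 — lands on Thursday, 2021/10/07.
Adding 26 calendar days to 2021/10/07 gives 2021/11/02, which is the last day of the improvement period.
Adding 7 calendar days to 2021/11/02 gives 2021/11/09, which is the date termination becomes effective.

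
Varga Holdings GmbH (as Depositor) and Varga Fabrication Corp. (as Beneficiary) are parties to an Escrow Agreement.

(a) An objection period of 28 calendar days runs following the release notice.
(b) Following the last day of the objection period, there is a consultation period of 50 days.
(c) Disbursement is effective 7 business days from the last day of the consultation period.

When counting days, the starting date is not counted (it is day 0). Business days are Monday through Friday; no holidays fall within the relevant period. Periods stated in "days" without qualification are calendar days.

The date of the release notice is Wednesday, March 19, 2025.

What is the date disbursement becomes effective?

The last day of the objection period: March 19, 2025 + 28 days = April 16, 2025.
The last day of the consultation period: 50 calendar days after April 16, 2025 is June 5, 2025.
The date disbursement becomes effective: counting 7 business days from Thursday, June 5, 2025 (Jun 6, Jun 9, Jun 10, Jun 11, Jun 12, Jun 13, Jun 16, skipping weekends) reaches Monday, June 16, 2025.

June 16, 2025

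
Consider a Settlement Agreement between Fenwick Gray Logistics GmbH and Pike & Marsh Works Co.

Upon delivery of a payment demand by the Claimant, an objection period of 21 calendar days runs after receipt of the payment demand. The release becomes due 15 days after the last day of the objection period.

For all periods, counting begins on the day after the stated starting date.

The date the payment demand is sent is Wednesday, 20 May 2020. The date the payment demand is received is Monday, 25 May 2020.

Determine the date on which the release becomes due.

30 June 2020

The last day of the objection period: 25 May 2020 + 21 days = 15 June 2020.
The date on which the release becomes due: 15 June 2020 + 15 days = 30 June 2020.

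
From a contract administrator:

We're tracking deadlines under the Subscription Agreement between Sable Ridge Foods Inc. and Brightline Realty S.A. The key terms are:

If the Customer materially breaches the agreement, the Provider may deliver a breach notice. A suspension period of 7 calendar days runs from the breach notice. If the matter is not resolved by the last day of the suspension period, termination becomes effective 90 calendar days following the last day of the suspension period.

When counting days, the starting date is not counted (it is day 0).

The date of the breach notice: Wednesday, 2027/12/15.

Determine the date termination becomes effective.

2028/03/21

The last day of the suspension period: 2027/12/15 + 7 days = 2027/12/22.
The date termination becomes effective: 2027/12/22 + 90 days = 2028/03/21.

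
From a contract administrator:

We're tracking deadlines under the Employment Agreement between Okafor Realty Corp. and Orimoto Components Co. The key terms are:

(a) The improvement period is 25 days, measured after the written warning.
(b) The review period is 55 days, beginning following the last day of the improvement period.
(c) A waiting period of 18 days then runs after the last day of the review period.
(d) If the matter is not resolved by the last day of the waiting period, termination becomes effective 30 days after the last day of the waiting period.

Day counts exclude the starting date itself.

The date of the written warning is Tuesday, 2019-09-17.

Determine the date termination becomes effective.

Adding 25 calendar days to 2019-09-17 gives 2019-10-12, which is the last day of the improvement period.
The last day of the review period: 2019-10-12 + 55 days = 2019-12-06.
The last day of the waiting period: 18 calendar days after 2019-12-06 is 2019-12-24.
The date termination becomes effective: 2019-12-24 + 30 days = 2020-01-23.

2020-01-23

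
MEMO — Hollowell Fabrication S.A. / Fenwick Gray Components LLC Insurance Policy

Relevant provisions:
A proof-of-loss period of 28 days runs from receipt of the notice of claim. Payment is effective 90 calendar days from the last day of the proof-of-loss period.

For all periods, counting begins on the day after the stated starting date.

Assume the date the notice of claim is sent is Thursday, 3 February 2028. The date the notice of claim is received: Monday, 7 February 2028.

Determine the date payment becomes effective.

4 June 2028

Adding 28 calendar days to 7 February 2028 gives 6 March 2028, which is the last day of the proof-of-loss period.
The date payment becomes effective: 6 March 2028 + 90 days = 4 June 2028.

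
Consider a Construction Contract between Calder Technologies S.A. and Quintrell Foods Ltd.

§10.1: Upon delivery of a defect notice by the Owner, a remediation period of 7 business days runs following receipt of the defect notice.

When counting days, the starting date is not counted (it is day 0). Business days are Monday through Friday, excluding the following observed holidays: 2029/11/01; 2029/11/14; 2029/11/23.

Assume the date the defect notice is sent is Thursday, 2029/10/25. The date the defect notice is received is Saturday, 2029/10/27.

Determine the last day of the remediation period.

From Saturday, 2029/10/27, 7 business days (Oct 29, Oct 30, Oct 31, Nov 2, Nov 5, Nov 6, Nov 7, skipping weekends and the listed holiday on Nov 1) brings us to Wednesday, 2029/11/07, which is the last day of the remediation period.

2029/11/07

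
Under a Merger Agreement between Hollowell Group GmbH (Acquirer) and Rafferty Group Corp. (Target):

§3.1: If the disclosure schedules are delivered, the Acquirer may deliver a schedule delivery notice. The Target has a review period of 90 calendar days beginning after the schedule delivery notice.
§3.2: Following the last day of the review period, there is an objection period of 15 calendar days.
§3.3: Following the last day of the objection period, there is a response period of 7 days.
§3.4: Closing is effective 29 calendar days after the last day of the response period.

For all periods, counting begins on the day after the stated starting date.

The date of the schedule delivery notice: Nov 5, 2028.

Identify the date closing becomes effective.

Adding 90 calendar days to Nov 5, 2028 gives Feb 3, 2029, which is the last day of the review period.
The last day of the objection period: 15 calendar days after Feb 3, 2029 is Feb 18, 2029.
The last day of the response period: 7 calendar days after Feb 18, 2029 is Feb 25, 2029.
The date closing becomes effective: 29 calendar days after Feb 25, 2029 is Mar 26, 2029.

Mar 26, 2029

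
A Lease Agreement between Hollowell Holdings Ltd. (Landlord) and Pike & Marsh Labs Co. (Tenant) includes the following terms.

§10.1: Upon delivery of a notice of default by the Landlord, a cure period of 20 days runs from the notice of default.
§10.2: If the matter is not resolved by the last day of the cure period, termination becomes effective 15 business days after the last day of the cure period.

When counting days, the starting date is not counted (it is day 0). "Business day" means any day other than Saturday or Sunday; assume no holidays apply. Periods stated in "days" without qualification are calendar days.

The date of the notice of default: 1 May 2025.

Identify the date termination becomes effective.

11 June 2025

The last day of the cure period: 1 May 2025 + 20 days = 21 May 2025.
The date termination becomes effective: counting 15 business days from Wednesday, 21 May 2025 (May 22, May 23, May 26, May 27, …, Jun 9, Jun 10, Jun 11, skipping weekends) reaches Wednesday, 11 June 2025.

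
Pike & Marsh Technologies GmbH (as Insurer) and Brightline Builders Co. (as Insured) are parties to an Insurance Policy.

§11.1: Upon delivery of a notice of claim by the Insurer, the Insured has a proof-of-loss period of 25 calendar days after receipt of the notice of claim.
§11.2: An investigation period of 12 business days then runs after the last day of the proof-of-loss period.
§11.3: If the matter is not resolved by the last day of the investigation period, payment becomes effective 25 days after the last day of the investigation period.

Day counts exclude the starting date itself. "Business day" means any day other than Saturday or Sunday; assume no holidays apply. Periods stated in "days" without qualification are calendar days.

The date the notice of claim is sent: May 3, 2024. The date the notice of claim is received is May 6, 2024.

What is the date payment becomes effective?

July 13, 2024

Adding 25 calendar days to May 6, 2024 gives May 31, 2024, which is the last day of the proof-of-loss period.
The last day of the investigation period: counting 12 business days from Friday, May 31, 2024 (Jun 3, Jun 4, Jun 5, Jun 6, …, Jun 14, Jun 17, Jun 18, skipping weekends) reaches Tuesday, June 18, 2024.
Adding 25 calendar days to June 18, 2024 gives July 13, 2024, which is the date payment becomes effective.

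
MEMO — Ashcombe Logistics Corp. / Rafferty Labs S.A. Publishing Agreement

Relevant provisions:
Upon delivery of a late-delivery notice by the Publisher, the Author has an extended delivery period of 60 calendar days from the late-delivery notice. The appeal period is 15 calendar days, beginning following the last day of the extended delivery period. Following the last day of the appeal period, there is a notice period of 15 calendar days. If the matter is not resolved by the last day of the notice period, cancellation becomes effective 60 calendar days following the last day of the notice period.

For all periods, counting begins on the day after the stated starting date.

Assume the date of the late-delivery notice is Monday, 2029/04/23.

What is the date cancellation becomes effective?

2029/09/20

The last day of the extended delivery period: 60 calendar days after 2029/04/23 is 2029/06/22.
The last day of the appeal period: 2029/06/22 + 15 days = 2029/07/07.
Adding 15 calendar days to 2029/07/07 gives 2029/07/22, which is the last day of the notice period.
The date cancellation becomes effective: 60 calendar days after 2029/07/22 is 2029/09/20.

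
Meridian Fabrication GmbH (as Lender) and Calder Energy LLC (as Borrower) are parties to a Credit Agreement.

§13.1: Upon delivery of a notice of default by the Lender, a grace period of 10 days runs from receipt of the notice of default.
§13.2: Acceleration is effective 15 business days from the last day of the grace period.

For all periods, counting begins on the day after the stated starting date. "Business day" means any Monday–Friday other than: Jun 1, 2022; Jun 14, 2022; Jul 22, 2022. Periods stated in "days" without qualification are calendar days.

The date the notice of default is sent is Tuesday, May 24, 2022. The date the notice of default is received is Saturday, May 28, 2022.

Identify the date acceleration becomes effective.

Jun 29, 2022

The last day of the grace period: May 28, 2022 + 10 days = Jun 7, 2022.
From Tuesday, Jun 7, 2022, 15 business days (Jun 8, Jun 9, Jun 10, Jun 13, …, Jun 27, Jun 28, Jun 29, skipping weekends and the listed holiday on Jun 14) brings us to Wednesday, Jun 29, 2022, which is the date acceleration becomes effective.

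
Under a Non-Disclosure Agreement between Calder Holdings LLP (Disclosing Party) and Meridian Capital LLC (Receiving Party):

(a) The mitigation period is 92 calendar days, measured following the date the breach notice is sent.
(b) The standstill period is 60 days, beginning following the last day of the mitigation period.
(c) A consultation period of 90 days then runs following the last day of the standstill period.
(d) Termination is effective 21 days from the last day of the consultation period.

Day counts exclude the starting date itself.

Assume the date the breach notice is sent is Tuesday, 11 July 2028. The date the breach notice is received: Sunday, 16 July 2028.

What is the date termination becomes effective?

31 March 2029

The last day of the mitigation period: 11 July 2028 + 92 days = 11 October 2028.
The last day of the standstill period: 60 calendar days after 11 October 2028 is 10 December 2028.
The last day of the consultation period: 10 December 2028 + 90 days = 10 March 2029.
The date termination becomes effective: 21 calendar days after 10 March 2029 is 31 March 2029.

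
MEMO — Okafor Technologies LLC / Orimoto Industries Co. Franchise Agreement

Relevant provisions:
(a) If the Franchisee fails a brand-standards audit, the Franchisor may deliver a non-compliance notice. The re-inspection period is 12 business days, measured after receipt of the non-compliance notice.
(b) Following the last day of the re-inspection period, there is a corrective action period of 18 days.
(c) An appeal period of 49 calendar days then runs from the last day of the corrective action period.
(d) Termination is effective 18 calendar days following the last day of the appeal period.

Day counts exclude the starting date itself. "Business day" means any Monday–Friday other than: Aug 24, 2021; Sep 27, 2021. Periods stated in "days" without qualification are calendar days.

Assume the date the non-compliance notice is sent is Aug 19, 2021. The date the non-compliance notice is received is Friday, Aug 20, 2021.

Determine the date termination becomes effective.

From Friday, Aug 20, 2021, 12 business days (Aug 23, Aug 25, Aug 26, Aug 27, …, Sep 6, Sep 7, Sep 8, skipping weekends and the listed holiday on Aug 24) brings us to Wednesday, Sep 8, 2021, which is the last day of the re-inspection period.
The last day of the corrective action period: 18 calendar days after Sep 8, 2021 is Sep 26, 2021.
The last day of the appeal period: Sep 26, 2021 + 49 days = Nov 14, 2021.
The date termination becomes effective: Nov 14, 2021 + 18 days = Dec 2, 2021.

Dec 2, 2021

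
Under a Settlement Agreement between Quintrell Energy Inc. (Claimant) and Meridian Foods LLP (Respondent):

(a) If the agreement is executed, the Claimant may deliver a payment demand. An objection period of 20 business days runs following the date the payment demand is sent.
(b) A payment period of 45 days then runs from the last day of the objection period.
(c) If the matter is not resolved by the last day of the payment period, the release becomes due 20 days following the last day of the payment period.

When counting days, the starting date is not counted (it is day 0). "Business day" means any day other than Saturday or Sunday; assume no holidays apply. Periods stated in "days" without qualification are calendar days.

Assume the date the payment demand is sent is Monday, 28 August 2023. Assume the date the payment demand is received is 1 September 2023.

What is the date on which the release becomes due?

The last day of the objection period: 20 business days after Monday, 28 August 2023, skipping weekends — Aug 29, Aug 30, Aug 31, Sep 1, …, Sep 21, Sep 22, Sep 25 — lands on Monday, 25 September 2023.
Adding 45 calendar days to 25 September 2023 gives 9 November 2023, which is the last day of the payment period.
Adding 20 calendar days to 9 November 2023 gives 29 November 2023, which is the date on which the release becomes due.

29 November 2023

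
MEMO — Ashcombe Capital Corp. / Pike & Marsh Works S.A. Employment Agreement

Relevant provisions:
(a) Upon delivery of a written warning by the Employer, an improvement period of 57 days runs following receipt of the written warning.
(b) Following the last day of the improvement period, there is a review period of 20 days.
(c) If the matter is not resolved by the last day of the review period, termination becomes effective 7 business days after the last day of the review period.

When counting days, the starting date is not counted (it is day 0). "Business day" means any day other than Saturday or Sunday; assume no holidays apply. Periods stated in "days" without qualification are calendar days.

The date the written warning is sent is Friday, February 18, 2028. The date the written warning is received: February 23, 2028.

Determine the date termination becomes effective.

The last day of the improvement period: 57 calendar days after February 23, 2028 is April 20, 2028.
The last day of the review period: April 20, 2028 + 20 days = May 10, 2028.
The date termination becomes effective: counting 7 business days from Wednesday, May 10, 2028 (May 11, May 12, May 15, May 16, May 17, May 18, May 19, skipping weekends) reaches Friday, May 19, 2028.

May 19, 2028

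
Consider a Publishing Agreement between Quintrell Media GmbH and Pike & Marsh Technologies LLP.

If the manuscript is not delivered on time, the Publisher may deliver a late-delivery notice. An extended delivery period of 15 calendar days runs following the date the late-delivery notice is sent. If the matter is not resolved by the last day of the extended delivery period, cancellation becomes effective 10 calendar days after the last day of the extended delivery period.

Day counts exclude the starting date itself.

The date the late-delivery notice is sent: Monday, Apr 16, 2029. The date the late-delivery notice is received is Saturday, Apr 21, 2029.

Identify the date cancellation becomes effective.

The last day of the extended delivery period: 15 calendar days after Apr 16, 2029 is May 1, 2029.
The date cancellation becomes effective: May 1, 2029 + 10 days = May 11, 2029.

May 11, 2029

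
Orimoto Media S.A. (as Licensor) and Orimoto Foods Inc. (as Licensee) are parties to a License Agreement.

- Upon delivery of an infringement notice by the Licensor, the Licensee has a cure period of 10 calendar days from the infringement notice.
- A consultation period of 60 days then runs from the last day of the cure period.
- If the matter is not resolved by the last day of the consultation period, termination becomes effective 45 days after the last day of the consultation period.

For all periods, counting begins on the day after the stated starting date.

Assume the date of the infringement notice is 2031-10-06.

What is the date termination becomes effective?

The last day of the cure period: 10 calendar days after 2031-10-06 is 2031-10-16.
The last day of the consultation period: 2031-10-16 + 60 days = 2031-12-15.
The date termination becomes effective: 45 calendar days after 2031-12-15 is 2032-01-29.

2032-01-29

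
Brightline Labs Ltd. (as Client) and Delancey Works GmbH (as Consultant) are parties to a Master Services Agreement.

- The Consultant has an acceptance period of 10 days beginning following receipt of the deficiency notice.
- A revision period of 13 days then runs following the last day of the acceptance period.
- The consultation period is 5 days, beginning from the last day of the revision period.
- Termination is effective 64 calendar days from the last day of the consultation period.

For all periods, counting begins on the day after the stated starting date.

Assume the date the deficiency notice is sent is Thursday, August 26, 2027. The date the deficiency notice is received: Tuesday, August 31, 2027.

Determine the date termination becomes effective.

December 1, 2027

The last day of the acceptance period: 10 calendar days after August 31, 2027 is September 10, 2027.
The last day of the revision period: 13 calendar days after September 10, 2027 is September 23, 2027.
The last day of the consultation period: 5 calendar days after September 23, 2027 is September 28, 2027.
The date termination becomes effective: 64 calendar days after September 28, 2027 is December 1, 2027.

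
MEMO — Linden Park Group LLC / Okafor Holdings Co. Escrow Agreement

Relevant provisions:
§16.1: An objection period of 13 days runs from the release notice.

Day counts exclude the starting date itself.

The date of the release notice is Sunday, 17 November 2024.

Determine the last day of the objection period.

30 November 2024

The last day of the objection period: 13 calendar days after 17 November 2024 is 30 November 2024.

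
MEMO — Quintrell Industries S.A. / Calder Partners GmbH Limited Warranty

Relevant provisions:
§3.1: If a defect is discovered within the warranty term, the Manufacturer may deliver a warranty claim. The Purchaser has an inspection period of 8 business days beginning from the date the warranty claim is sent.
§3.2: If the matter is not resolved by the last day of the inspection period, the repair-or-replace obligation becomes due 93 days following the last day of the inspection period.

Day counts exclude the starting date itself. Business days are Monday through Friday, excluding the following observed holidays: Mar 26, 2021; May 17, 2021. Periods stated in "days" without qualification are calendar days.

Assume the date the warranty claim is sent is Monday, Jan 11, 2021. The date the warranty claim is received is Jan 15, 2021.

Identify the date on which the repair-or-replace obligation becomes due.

The last day of the inspection period: 8 business days after Monday, Jan 11, 2021, skipping weekends — Jan 12, Jan 13, Jan 14, Jan 15, Jan 18, Jan 19, Jan 20, Jan 21 — lands on Thursday, Jan 21, 2021.
The date on which the repair-or-replace obligation becomes due: 93 calendar days after Jan 21, 2021 is Apr 24, 2021.

Apr 24, 2021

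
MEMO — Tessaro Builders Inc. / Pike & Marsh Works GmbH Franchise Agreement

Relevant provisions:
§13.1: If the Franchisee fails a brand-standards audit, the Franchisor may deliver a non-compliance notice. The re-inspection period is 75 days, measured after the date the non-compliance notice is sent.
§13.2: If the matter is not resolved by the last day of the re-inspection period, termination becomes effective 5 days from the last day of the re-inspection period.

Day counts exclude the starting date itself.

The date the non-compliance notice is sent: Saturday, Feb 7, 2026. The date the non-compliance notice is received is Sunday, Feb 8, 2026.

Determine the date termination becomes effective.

The last day of the re-inspection period: 75 calendar days after Feb 7, 2026 is Apr 23, 2026.
The date termination becomes effective: 5 calendar days after Apr 23, 2026 is Apr 28, 2026.

Apr 28, 2026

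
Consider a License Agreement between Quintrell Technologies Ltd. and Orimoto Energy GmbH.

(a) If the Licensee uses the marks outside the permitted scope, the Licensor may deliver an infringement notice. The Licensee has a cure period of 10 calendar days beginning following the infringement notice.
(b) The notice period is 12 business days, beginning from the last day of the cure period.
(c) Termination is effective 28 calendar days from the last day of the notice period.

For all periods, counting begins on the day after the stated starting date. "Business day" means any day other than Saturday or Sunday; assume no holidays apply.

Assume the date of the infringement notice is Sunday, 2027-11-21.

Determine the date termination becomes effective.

2028-01-14

Adding 10 calendar days to 2027-11-21 gives 2027-12-01, which is the last day of the cure period.
The last day of the notice period: counting 12 business days from Wednesday, 2027-12-01 (Dec 2, Dec 3, Dec 6, Dec 7, …, Dec 15, Dec 16, Dec 17, skipping weekends) reaches Friday, 2027-12-17.
Adding 28 calendar days to 2027-12-17 gives 2028-01-14, which is the date termination becomes effective.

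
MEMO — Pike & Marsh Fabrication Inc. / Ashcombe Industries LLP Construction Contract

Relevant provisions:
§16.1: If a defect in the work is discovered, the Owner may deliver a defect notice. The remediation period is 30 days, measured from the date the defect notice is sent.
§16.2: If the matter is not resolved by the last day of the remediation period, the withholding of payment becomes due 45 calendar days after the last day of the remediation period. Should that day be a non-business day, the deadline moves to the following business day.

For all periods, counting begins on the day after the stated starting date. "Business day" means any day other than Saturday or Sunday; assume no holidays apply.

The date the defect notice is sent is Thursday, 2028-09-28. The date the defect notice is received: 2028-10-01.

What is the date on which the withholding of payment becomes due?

2028-12-12

Adding 30 calendar days to 2028-09-28 gives 2028-10-28, which is the last day of the remediation period.
The date on which the withholding of payment becomes due: 45 calendar days after 2028-10-28 is 2028-12-12. 2028-12-12 is a Tuesday, so no roll-forward applies.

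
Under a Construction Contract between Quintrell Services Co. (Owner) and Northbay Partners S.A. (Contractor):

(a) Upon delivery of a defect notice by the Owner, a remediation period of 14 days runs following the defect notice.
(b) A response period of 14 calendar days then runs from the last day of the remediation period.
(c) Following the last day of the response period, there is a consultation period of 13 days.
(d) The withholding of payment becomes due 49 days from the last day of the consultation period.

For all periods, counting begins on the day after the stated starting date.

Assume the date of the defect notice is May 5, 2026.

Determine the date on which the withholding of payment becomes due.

The last day of the remediation period: May 5, 2026 + 14 days = May 19, 2026.
Adding 14 calendar days to May 19, 2026 gives June 2, 2026, which is the last day of the response period.
The last day of the consultation period: June 2, 2026 + 13 days = June 15, 2026.
The date on which the withholding of payment becomes due: 49 calendar days after June 15, 2026 is August 3, 2026.

August 3, 2026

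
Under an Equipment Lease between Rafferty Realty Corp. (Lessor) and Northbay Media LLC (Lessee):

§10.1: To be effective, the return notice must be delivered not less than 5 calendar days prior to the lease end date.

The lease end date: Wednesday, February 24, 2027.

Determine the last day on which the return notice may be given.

Counting back 5 calendar days from February 24, 2027 gives February 19, 2027.

February 19, 2027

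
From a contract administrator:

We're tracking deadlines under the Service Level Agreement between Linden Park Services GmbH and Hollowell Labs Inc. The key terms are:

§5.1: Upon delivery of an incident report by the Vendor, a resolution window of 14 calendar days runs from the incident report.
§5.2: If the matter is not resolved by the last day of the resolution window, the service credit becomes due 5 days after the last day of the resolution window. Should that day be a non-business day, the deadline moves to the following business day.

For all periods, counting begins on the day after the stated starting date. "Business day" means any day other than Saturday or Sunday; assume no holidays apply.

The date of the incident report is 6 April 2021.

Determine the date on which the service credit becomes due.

26 April 2021

The last day of the resolution window: 6 April 2021 + 14 days = 20 April 2021.
The date on which the service credit becomes due: 20 April 2021 + 5 days = 25 April 2021. That falls on a Sunday, so it rolls to the next business day, Monday, 26 April 2021.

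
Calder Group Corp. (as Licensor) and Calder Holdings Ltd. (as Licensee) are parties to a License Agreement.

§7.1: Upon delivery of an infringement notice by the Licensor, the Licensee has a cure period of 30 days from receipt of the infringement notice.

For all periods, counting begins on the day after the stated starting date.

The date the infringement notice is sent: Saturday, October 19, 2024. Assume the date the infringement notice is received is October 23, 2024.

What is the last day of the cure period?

November 22, 2024

Adding 30 calendar days to October 23, 2024 gives November 22, 2024, which is the last day of the cure period.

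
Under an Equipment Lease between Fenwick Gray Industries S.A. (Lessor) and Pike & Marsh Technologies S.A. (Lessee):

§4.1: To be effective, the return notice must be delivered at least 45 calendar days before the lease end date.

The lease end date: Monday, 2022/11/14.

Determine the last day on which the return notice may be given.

2022/11/14 minus 45 days is 2022/09/30.

2022/09/30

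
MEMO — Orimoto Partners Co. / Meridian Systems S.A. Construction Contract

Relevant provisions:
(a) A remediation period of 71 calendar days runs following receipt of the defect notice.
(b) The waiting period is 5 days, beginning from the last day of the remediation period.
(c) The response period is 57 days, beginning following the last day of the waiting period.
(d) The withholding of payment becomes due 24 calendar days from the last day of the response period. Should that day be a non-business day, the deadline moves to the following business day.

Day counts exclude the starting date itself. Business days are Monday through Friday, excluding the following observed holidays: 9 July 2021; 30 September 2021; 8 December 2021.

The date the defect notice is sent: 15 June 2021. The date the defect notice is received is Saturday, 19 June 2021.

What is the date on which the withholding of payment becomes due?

The last day of the remediation period: 19 June 2021 + 71 days = 29 August 2021.
The last day of the waiting period: 5 calendar days after 29 August 2021 is 3 September 2021.
The last day of the response period: 57 calendar days after 3 September 2021 is 30 October 2021.
The date on which the withholding of payment becomes due: 24 calendar days after 30 October 2021 is 23 November 2021. 23 November 2021 is a Tuesday and is not a listed holiday, so no roll-forward applies.

23 November 2021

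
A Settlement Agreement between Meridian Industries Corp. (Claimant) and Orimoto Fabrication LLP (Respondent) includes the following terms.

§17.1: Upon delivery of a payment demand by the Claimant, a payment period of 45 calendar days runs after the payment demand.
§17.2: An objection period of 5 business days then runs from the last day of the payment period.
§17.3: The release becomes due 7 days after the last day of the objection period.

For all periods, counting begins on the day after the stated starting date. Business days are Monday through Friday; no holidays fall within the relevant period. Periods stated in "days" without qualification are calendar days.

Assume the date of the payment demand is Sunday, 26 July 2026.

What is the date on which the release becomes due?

The last day of the payment period: 45 calendar days after 26 July 2026 is 9 September 2026.
The last day of the objection period: 5 business days after Wednesday, 9 September 2026, skipping weekends — Sep 10, Sep 11, Sep 14, Sep 15, Sep 16 — lands on Wednesday, 16 September 2026.
The date on which the release becomes due: 7 calendar days after 16 September 2026 is 23 September 2026.

23 September 2026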